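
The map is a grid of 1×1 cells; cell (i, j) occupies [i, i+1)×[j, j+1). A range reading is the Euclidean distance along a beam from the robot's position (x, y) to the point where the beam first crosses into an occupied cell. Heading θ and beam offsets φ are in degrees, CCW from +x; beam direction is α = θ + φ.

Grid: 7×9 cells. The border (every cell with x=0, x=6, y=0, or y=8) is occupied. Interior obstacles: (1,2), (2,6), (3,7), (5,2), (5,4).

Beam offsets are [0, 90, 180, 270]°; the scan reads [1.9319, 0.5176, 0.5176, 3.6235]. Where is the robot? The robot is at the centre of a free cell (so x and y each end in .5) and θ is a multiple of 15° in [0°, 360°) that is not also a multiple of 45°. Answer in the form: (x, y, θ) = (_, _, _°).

The pose lattice has 30·16 = 480 candidates. Test each by forward raycasting.
  (5.5, 3.5, 255°): beam 1 = 0.5176 ≠ 1.9319 ✗
  (2.5, 3.5, 255°): beam 1 = 2.5882 ≠ 1.9319 ✗
  (3.5, 2.5, 30°): beam 1 = 2.8868 ≠ 1.9319 ✗
  (1.5, 6.5, 345°): beam 1 = 0.5176 ≠ 1.9319 ✗
  …
  (1.5, 3.5, 105°): r_1=1.9319, r_2=0.5176, r_3=0.5176, r_4=3.6235 — all match ✓
Unique over the lattice → pose = (1.5, 3.5, 105°).

(x, y, θ) = (1.5, 3.5, 105°)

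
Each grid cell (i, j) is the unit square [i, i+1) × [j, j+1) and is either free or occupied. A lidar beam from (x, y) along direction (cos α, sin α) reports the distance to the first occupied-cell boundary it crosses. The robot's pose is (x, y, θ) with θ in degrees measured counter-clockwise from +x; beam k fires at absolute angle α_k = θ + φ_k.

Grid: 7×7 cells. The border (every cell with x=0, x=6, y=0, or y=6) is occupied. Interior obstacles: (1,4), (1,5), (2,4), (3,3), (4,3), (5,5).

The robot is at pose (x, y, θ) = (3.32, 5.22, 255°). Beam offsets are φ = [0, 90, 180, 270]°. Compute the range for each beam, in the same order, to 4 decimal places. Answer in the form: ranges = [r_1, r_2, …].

beam 1: φ=0°, α=255°
  dir = (cos 255°, sin 255°) = (-0.2588, -0.9659); from cell (3,5)
  next x-line at t=1.2364, next y-line at t=0.2278; Δt_x=3.8637, Δt_y=1.0353
    y: enter (3,4) at t=0.2278
    x: enter (2,4) at t=1.2364 ← occupied
  → r_1 = 1.2364
beam 2: φ=90°, α=345°
  dir = (cos 345°, sin 345°) = (0.9659, -0.2588); from cell (3,5)
  next x-line at t=0.7040, next y-line at t=0.8500; Δt_x=1.0353, Δt_y=3.8637
    x: enter (4,5) at t=0.7040
    y: enter (4,4) at t=0.8500
    x: enter (5,4) at t=1.7393
    x: enter (6,4) at t=2.7745 ← occupied
  → r_2 = 2.7745
beam 3: φ=180°, α=75°
  dir = (cos 75°, sin 75°) = (0.2588, 0.9659); from cell (3,5)
  next x-line at t=2.6273, next y-line at t=0.8075; Δt_x=3.8637, Δt_y=1.0353
    y: enter (3,6) at t=0.8075 ← occupied
  → r_3 = 0.8075
beam 4: φ=270°, α=165°
  dir = (cos 165°, sin 165°) = (-0.9659, 0.2588); from cell (3,5)
  next x-line at t=0.3313, next y-line at t=3.0137; Δt_x=1.0353, Δt_y=3.8637
    x: enter (2,5) at t=0.3313
    x: enter (1,5) at t=1.3666 ← occupied
  → r_4 = 1.3666

ranges = [1.2364, 2.7745, 0.8075, 1.3666]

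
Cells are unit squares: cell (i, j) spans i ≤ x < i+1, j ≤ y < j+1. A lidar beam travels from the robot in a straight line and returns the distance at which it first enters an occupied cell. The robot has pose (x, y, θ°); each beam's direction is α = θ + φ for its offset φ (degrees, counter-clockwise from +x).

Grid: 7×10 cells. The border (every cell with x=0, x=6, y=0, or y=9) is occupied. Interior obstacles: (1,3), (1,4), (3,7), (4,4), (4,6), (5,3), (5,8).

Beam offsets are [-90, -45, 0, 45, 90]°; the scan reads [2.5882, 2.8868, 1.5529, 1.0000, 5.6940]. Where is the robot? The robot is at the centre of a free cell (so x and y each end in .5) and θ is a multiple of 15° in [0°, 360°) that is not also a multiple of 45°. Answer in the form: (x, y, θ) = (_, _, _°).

(x, y, θ) = (3.5, 3.5, 15°)

The pose lattice has 33·16 = 528 candidates. Test each by forward raycasting.
  (1.5, 8.5, 330°): beam 1 = 1.0000 ≠ 2.5882 ✗
  (2.5, 2.5, 285°): beam 1 = 1.5529 ≠ 2.5882 ✗
  (4.5, 2.5, 75°): beam 1 = 1.5529 ≠ 2.5882 ✗
  (2.5, 4.5, 330°): beam 1 = 1.0000 ≠ 2.5882 ✗
  (5.5, 4.5, 345°): beam 1 = 0.5176 ≠ 2.5882 ✗
  …
  (3.5, 3.5, 15°): r_1=2.5882, r_2=2.8868, r_3=1.5529, r_4=1.0000, r_5=5.6940 — all match ✓
Only this pose fits every beam.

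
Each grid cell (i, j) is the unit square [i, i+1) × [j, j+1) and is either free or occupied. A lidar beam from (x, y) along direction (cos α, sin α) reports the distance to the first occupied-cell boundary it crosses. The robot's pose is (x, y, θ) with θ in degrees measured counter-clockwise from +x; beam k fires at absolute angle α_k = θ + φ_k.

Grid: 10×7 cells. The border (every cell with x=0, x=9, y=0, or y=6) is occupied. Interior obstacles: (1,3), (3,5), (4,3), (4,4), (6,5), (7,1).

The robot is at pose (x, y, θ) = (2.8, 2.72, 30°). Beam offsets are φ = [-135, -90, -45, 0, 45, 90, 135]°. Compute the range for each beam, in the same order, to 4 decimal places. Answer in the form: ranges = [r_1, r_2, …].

ranges = [1.7807, 1.9861, 4.3482, 1.3856, 2.3604, 3.6000, 1.0818]

beam 1: φ=-135°, α=255°
  dir = (cos 255°, sin 255°) = (-0.2588, -0.9659); from cell (2,2)
  next x-line at t=3.0910, next y-line at t=0.7454; Δt_x=3.8637, Δt_y=1.0353
    y: enter (2,1) at t=0.7454
    y: enter (2,0) at t=1.7807 ← occupied
  → r_1 = 1.7807
beam 2: φ=-90°, α=300°
  dir = (cos 300°, sin 300°) = (0.5000, -0.8660); from cell (2,2)
  next x-line at t=0.4000, next y-line at t=0.8314; Δt_x=2.0000, Δt_y=1.1547
    x: enter (3,2) at t=0.4000
    y: enter (3,1) at t=0.8314
    y: enter (3,0) at t=1.9861 ← occupied
  → r_2 = 1.9861
beam 3: φ=-45°, α=345°
  dir = (cos 345°, sin 345°) = (0.9659, -0.2588); from cell (2,2)
  next x-line at t=0.2071, next y-line at t=2.7819; Δt_x=1.0353, Δt_y=3.8637
    x: enter (3,2) at t=0.2071
    x: enter (4,2) at t=1.2423
    x: enter (5,2) at t=2.2776
    y: enter (5,1) at t=2.7819
    x: enter (6,1) at t=3.3129
    x: enter (7,1) at t=4.3482 ← occupied
  → r_3 = 4.3482
beam 4: φ=0°, α=30°
  dir = (cos 30°, sin 30°) = (0.8660, 0.5000); from cell (2,2)
  next x-line at t=0.2309, next y-line at t=0.5600; Δt_x=1.1547, Δt_y=2.0000
    x: enter (3,2) at t=0.2309
    y: enter (3,3) at t=0.5600
    x: enter (4,3) at t=1.3856 ← occupied
  → r_4 = 1.3856
beam 5: φ=45°, α=75°
  dir = (cos 75°, sin 75°) = (0.2588, 0.9659); from cell (2,2)
  next x-line at t=0.7727, next y-line at t=0.2899; Δt_x=3.8637, Δt_y=1.0353
    y: enter (2,3) at t=0.2899
    x: enter (3,3) at t=0.7727
    y: enter (3,4) at t=1.3252
    y: enter (3,5) at t=2.3604 ← occupied
  → r_5 = 2.3604
beam 6: φ=90°, α=120°
  dir = (cos 120°, sin 120°) = (-0.5000, 0.8660); from cell (2,2)
  next x-line at t=1.6000, next y-line at t=0.3233; Δt_x=2.0000, Δt_y=1.1547
    y: enter (2,3) at t=0.3233
    y: enter (2,4) at t=1.4780
    x: enter (1,4) at t=1.6000
    y: enter (1,5) at t=2.6327
    x: enter (0,5) at t=3.6000 ← occupied
  → r_6 = 3.6000
beam 7: φ=135°, α=165°
  dir = (cos 165°, sin 165°) = (-0.9659, 0.2588); from cell (2,2)
  next x-line at t=0.8282, next y-line at t=1.0818; Δt_x=1.0353, Δt_y=3.8637
    x: enter (1,2) at t=0.8282
    y: enter (1,3) at t=1.0818 ← occupied
  → r_7 = 1.0818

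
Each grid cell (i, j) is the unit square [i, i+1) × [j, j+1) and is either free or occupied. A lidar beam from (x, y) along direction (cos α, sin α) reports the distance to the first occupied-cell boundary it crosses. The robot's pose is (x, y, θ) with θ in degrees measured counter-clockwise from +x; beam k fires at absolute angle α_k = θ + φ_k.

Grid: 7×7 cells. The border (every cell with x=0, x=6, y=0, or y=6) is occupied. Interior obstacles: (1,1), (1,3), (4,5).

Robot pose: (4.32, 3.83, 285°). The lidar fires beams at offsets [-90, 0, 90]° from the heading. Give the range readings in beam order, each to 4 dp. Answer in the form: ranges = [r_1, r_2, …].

ranges = [2.4018, 2.9298, 1.7393]

beam 1: φ=-90°, α=195°
  cosα=-0.9659 sinα=-0.2588 | (4,3) | tMaxX 0.3313 tMaxY 3.2069 | tΔX 1.0353 tΔY 3.8637
    t=0.3313 [x] (3,3)
    t=1.3666 [x] (2,3)
    t=2.4018 [x] (1,3) — stop
  → r_1 = 2.4018
beam 2: φ=0°, α=285°
  cosα=0.2588 sinα=-0.9659 | (4,3) | tMaxX 2.6273 tMaxY 0.8593 | tΔX 3.8637 tΔY 1.0353
    t=0.8593 [y] (4,2)
    t=1.8946 [y] (4,1)
    t=2.6273 [x] (5,1)
    t=2.9298 [y] (5,0) — stop
  → r_2 = 2.9298
beam 3: φ=90°, α=15°
  cosα=0.9659 sinα=0.2588 | (4,3) | tMaxX 0.7040 tMaxY 0.6568 | tΔX 1.0353 tΔY 3.8637
    t=0.6568 [y] (4,4)
    t=0.7040 [x] (5,4)
    t=1.7393 [x] (6,4) — stop
  → r_3 = 1.7393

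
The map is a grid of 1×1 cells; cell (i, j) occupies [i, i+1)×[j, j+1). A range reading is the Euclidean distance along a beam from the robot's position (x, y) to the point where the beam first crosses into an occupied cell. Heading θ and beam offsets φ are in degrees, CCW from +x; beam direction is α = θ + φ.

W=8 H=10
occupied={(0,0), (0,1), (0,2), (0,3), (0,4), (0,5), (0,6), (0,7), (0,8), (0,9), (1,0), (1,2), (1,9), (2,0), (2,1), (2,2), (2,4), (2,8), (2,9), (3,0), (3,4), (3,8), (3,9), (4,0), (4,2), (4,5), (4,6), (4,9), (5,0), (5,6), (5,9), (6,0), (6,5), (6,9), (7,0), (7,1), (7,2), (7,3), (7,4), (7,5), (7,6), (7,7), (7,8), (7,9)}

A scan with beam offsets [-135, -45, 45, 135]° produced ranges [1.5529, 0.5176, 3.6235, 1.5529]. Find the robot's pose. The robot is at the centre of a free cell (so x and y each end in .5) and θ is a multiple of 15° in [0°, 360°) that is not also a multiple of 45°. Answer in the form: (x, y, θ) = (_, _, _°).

The pose lattice has 36·16 = 576 candidates. Test each by forward raycasting.
  (2.5, 5.5, 210°): beam 1 = 2.5882 ≠ 1.5529 ✗
  (5.5, 5.5, 330°): beam 1 = 0.5176 ≠ 1.5529 ✗
  (1.5, 5.5, 105°): beam 1 = 1.0000 ≠ 1.5529 ✗
  …
  (6.5, 2.5, 60°): r_1=1.5529, r_2=0.5176, r_3=3.6235, r_4=1.5529 — all match ✓
Unique over the lattice → pose = (6.5, 2.5, 60°).

(x, y, θ) = (6.5, 2.5, 60°)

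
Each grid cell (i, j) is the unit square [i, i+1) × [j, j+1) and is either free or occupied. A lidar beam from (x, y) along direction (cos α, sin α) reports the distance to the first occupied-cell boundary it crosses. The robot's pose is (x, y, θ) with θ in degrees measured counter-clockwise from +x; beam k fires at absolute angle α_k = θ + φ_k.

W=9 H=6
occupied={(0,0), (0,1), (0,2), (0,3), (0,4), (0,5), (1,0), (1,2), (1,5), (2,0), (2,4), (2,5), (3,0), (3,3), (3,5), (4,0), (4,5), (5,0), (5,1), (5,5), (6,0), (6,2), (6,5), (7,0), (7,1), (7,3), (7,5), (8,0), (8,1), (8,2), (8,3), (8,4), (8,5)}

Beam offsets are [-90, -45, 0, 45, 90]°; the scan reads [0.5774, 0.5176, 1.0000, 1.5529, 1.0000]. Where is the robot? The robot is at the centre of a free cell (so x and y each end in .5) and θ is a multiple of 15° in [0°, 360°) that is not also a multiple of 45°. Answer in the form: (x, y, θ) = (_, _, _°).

(x, y, θ) = (4.5, 4.5, 150°)

The pose lattice has 21·16 = 336 candidates. Test each by forward raycasting.
  (3.5, 4.5, 195°): beam 1 = 0.5176 ≠ 0.5774 ✗
  (5.5, 2.5, 75°): beam 1 = 0.5176 ≠ 0.5774 ✗
  (5.5, 4.5, 165°): beam 1 = 0.5176 ≠ 0.5774 ✗
  …
  (4.5, 4.5, 150°): r_1=0.5774, r_2=0.5176, r_3=1.0000, r_4=1.5529, r_5=1.0000 — all match ✓
Unique over the lattice → pose = (4.5, 4.5, 150°).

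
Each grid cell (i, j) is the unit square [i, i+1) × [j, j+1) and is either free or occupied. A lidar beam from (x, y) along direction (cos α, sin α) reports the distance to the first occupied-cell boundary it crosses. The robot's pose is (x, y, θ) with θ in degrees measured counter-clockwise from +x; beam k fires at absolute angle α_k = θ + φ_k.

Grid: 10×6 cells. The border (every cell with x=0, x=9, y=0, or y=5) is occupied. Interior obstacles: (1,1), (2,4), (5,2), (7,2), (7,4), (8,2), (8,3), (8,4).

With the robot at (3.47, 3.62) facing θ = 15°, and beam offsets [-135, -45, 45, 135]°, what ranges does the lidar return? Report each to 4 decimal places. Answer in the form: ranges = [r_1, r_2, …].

ranges = [2.9400, 1.7667, 1.5935, 0.7600]

beam 1: φ=-135°, α=240°
  direction (-0.5000, -0.8660); cell (3,3); t to first gridline: x 0.9400, y 0.7159 (then +2.0000 / +1.1547)
    (3,2) via y @ 0.7159
    (2,2) via x @ 0.9400
    (2,1) via y @ 1.8706
    (1,1) via x @ 2.9400  # hit
  → r_1 = 2.9400
beam 2: φ=-45°, α=330°
  direction (0.8660, -0.5000); cell (3,3); t to first gridline: x 0.6120, y 1.2400 (then +1.1547 / +2.0000)
    (4,3) via x @ 0.6120
    (4,2) via y @ 1.2400
    (5,2) via x @ 1.7667  # hit
  → r_2 = 1.7667
beam 3: φ=45°, α=60°
  direction (0.5000, 0.8660); cell (3,3); t to first gridline: x 1.0600, y 0.4388 (then +2.0000 / +1.1547)
    (3,4) via y @ 0.4388
    (4,4) via x @ 1.0600
    (4,5) via y @ 1.5935  # hit
  → r_3 = 1.5935
beam 4: φ=135°, α=150°
  direction (-0.8660, 0.5000); cell (3,3); t to first gridline: x 0.5427, y 0.7600 (then +1.1547 / +2.0000)
    (2,3) via x @ 0.5427
    (2,4) via y @ 0.7600  # hit
  → r_4 = 0.7600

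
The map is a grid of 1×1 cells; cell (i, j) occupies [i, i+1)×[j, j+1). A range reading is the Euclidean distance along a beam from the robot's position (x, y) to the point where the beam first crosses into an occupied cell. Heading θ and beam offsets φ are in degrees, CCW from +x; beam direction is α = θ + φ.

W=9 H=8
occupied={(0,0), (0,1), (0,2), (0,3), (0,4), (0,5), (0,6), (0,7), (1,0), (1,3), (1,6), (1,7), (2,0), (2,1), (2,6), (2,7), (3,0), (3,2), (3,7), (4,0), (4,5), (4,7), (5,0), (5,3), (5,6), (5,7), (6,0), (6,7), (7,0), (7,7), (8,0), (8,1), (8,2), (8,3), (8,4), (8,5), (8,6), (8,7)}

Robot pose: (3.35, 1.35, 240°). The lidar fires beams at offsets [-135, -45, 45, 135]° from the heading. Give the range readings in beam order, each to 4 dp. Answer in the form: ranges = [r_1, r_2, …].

beam 1: φ=-135°, α=105°
  cosα=-0.2588 sinα=0.9659 | (3,1) | tMaxX 1.3523 tMaxY 0.6729 | tΔX 3.8637 tΔY 1.0353
    t=0.6729 [y] (3,2) — stop
  → r_1 = 0.6729
beam 2: φ=-45°, α=195°
  cosα=-0.9659 sinα=-0.2588 | (3,1) | tMaxX 0.3623 tMaxY 1.3523 | tΔX 1.0353 tΔY 3.8637
    t=0.3623 [x] (2,1) — stop
  → r_2 = 0.3623
beam 3: φ=45°, α=285°
  cosα=0.2588 sinα=-0.9659 | (3,1) | tMaxX 2.5114 tMaxY 0.3623 | tΔX 3.8637 tΔY 1.0353
    t=0.3623 [y] (3,0) — stop
  → r_3 = 0.3623
beam 4: φ=135°, α=15°
  cosα=0.9659 sinα=0.2588 | (3,1) | tMaxX 0.6729 tMaxY 2.5114 | tΔX 1.0353 tΔY 3.8637
    t=0.6729 [x] (4,1)
    t=1.7082 [x] (5,1)
    t=2.5114 [y] (5,2)
    t=2.7435 [x] (6,2)
    t=3.7788 [x] (7,2)
    t=4.8140 [x] (8,2) — stop
  → r_4 = 4.8140

ranges = [0.6729, 0.3623, 0.3623, 4.8140]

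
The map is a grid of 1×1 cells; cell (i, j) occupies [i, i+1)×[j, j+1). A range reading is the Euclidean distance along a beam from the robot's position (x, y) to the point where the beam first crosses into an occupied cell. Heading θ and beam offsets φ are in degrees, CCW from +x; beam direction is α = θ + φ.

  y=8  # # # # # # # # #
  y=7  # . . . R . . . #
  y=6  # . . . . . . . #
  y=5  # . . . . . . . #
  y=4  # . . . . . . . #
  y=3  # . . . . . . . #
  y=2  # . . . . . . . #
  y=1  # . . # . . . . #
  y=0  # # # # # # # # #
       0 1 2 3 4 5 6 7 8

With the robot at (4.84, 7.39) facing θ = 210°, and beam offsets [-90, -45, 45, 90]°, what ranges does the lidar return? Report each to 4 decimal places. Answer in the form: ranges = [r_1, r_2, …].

ranges = [0.7044, 2.3569, 5.5801, 6.3200]

beam 1: φ=-90°, α=120°
  cosα=-0.5000 sinα=0.8660 | (4,7) | tMaxX 1.6800 tMaxY 0.7044 | tΔX 2.0000 tΔY 1.1547
    t=0.7044 [y] (4,8) — stop
  → r_1 = 0.7044
beam 2: φ=-45°, α=165°
  cosα=-0.9659 sinα=0.2588 | (4,7) | tMaxX 0.8696 tMaxY 2.3569 | tΔX 1.0353 tΔY 3.8637
    t=0.8696 [x] (3,7)
    t=1.9049 [x] (2,7)
    t=2.3569 [y] (2,8) — stop
  → r_2 = 2.3569
beam 3: φ=45°, α=255°
  cosα=-0.2588 sinα=-0.9659 | (4,7) | tMaxX 3.2455 tMaxY 0.4038 | tΔX 3.8637 tΔY 1.0353
    t=0.4038 [y] (4,6)
    t=1.4390 [y] (4,5)
    t=2.4743 [y] (4,4)
    t=3.2455 [x] (3,4)
    t=3.5096 [y] (3,3)
    t=4.5449 [y] (3,2)
    t=5.5801 [y] (3,1) — stop
  → r_3 = 5.5801
beam 4: φ=90°, α=300°
  cosα=0.5000 sinα=-0.8660 | (4,7) | tMaxX 0.3200 tMaxY 0.4503 | tΔX 2.0000 tΔY 1.1547
    t=0.3200 [x] (5,7)
    t=0.4503 [y] (5,6)
    t=1.6050 [y] (5,5)
    t=2.3200 [x] (6,5)
    t=2.7597 [y] (6,4)
    t=3.9144 [y] (6,3)
    t=4.3200 [x] (7,3)
    t=5.0691 [y] (7,2)
    t=6.2238 [y] (7,1)
    t=6.3200 [x] (8,1) — stop
  → r_4 = 6.3200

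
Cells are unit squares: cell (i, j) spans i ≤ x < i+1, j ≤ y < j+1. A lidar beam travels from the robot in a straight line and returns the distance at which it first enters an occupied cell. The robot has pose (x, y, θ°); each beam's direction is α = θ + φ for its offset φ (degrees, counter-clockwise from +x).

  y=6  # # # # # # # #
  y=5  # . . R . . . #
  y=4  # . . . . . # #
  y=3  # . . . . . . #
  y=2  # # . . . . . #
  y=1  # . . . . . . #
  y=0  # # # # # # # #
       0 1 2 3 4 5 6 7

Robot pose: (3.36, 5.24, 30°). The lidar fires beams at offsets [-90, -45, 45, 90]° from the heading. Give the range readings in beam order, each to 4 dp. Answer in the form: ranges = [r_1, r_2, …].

beam 1: φ=-90°, α=300°
  d=(0.5000,-0.8660)  start (3,5)  tX=1.2800 tY=0.2771  stride 1/|dx|=2.0000 1/|dy|=1.1547
    cross y-line → (3,4), t=0.2771
    cross x-line → (4,4), t=1.2800
    cross y-line → (4,3), t=1.4318
    cross y-line → (4,2), t=2.5865
    cross x-line → (5,2), t=3.2800
    cross y-line → (5,1), t=3.7412
    cross y-line → (5,0), t=4.8959 (wall)
  → r_1 = 4.8959
beam 2: φ=-45°, α=345°
  d=(0.9659,-0.2588)  start (3,5)  tX=0.6626 tY=0.9273  stride 1/|dx|=1.0353 1/|dy|=3.8637
    cross x-line → (4,5), t=0.6626
    cross y-line → (4,4), t=0.9273
    cross x-line → (5,4), t=1.6979
    cross x-line → (6,4), t=2.7331 (wall)
  → r_2 = 2.7331
beam 3: φ=45°, α=75°
  d=(0.2588,0.9659)  start (3,5)  tX=2.4728 tY=0.7868  stride 1/|dx|=3.8637 1/|dy|=1.0353
    cross y-line → (3,6), t=0.7868 (wall)
  → r_3 = 0.7868
beam 4: φ=90°, α=120°
  d=(-0.5000,0.8660)  start (3,5)  tX=0.7200 tY=0.8776  stride 1/|dx|=2.0000 1/|dy|=1.1547
    cross x-line → (2,5), t=0.7200
    cross y-line → (2,6), t=0.8776 (wall)
  → r_4 = 0.8776

ranges = [4.8959, 2.7331, 0.7868, 0.8776]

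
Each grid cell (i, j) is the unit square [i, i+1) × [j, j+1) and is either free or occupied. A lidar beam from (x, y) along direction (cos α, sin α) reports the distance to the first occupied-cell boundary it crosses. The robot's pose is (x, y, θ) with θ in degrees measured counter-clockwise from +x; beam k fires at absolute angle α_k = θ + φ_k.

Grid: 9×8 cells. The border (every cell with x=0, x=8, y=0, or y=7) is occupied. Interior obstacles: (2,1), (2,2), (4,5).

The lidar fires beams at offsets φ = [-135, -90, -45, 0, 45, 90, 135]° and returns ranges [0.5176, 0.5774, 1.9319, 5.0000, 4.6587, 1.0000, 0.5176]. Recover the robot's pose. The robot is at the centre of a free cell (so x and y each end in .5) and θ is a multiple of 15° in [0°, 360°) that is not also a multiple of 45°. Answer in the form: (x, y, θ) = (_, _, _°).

The pose lattice has 39·16 = 624 candidates. Test each by forward raycasting.
  (7.5, 4.5, 165°): beam 1 = 0.5774 ≠ 0.5176 ✗
  (3.5, 2.5, 240°): beam 1 = 4.6587 ≠ 0.5176 ✗
  (7.5, 3.5, 255°): beam 1 = 4.0415 ≠ 0.5176 ✗
  (5.5, 4.5, 240°): beam 1 = 2.5882 ≠ 0.5176 ✗
  (7.5, 2.5, 210°): beam 1 = 1.9319 ≠ 0.5176 ✗
  …
  (7.5, 1.5, 120°): r_1=0.5176, r_2=0.5774, r_3=1.9319, r_4=5.0000, r_5=4.6587, r_6=1.0000, r_7=0.5176 — all match ✓
Only this pose fits every beam.

(x, y, θ) = (7.5, 1.5, 120°)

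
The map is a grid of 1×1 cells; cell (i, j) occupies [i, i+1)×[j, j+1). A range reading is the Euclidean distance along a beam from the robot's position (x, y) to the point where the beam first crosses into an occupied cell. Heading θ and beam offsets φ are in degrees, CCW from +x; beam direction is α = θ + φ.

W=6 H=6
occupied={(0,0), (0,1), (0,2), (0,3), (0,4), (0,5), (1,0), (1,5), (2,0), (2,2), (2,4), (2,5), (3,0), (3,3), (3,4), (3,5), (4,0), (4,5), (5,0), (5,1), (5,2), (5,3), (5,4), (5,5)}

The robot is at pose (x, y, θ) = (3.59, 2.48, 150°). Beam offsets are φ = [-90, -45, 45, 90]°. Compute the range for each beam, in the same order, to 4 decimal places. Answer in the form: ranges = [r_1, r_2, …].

beam 1: φ=-90°, α=60°
  cosα=0.5000 sinα=0.8660 | (3,2) | tMaxX 0.8200 tMaxY 0.6004 | tΔX 2.0000 tΔY 1.1547
    t=0.6004 [y] (3,3) — stop
  → r_1 = 0.6004
beam 2: φ=-45°, α=105°
  cosα=-0.2588 sinα=0.9659 | (3,2) | tMaxX 2.2796 tMaxY 0.5383 | tΔX 3.8637 tΔY 1.0353
    t=0.5383 [y] (3,3) — stop
  → r_2 = 0.5383
beam 3: φ=45°, α=195°
  cosα=-0.9659 sinα=-0.2588 | (3,2) | tMaxX 0.6108 tMaxY 1.8546 | tΔX 1.0353 tΔY 3.8637
    t=0.6108 [x] (2,2) — stop
  → r_3 = 0.6108
beam 4: φ=90°, α=240°
  cosα=-0.5000 sinα=-0.8660 | (3,2) | tMaxX 1.1800 tMaxY 0.5543 | tΔX 2.0000 tΔY 1.1547
    t=0.5543 [y] (3,1)
    t=1.1800 [x] (2,1)
    t=1.7090 [y] (2,0) — stop
  → r_4 = 1.7090

ranges = [0.6004, 0.5383, 0.6108, 1.7090]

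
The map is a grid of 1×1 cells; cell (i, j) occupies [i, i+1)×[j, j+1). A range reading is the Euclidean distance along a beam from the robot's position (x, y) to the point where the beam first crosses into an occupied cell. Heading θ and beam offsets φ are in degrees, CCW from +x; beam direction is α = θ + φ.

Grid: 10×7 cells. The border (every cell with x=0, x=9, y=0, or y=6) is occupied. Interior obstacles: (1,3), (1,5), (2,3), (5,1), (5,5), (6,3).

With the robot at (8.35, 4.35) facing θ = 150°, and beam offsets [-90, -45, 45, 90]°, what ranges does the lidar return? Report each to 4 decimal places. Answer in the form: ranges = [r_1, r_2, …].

ranges = [1.3000, 1.7082, 1.3976, 3.8682]

beam 1: φ=-90°, α=60°
  d=(0.5000,0.8660)  start (8,4)  tX=1.3000 tY=0.7506  stride 1/|dx|=2.0000 1/|dy|=1.1547
    cross y-line → (8,5), t=0.7506
    cross x-line → (9,5), t=1.3000 (wall)
  → r_1 = 1.3000
beam 2: φ=-45°, α=105°
  d=(-0.2588,0.9659)  start (8,4)  tX=1.3523 tY=0.6729  stride 1/|dx|=3.8637 1/|dy|=1.0353
    cross y-line → (8,5), t=0.6729
    cross x-line → (7,5), t=1.3523
    cross y-line → (7,6), t=1.7082 (wall)
  → r_2 = 1.7082
beam 3: φ=45°, α=195°
  d=(-0.9659,-0.2588)  start (8,4)  tX=0.3623 tY=1.3523  stride 1/|dx|=1.0353 1/|dy|=3.8637
    cross x-line → (7,4), t=0.3623
    cross y-line → (7,3), t=1.3523
    cross x-line → (6,3), t=1.3976 (wall)
  → r_3 = 1.3976
beam 4: φ=90°, α=240°
  d=(-0.5000,-0.8660)  start (8,4)  tX=0.7000 tY=0.4041  stride 1/|dx|=2.0000 1/|dy|=1.1547
    cross y-line → (8,3), t=0.4041
    cross x-line → (7,3), t=0.7000
    cross y-line → (7,2), t=1.5588
    cross x-line → (6,2), t=2.7000
    cross y-line → (6,1), t=2.7135
    cross y-line → (6,0), t=3.8682 (wall)
  → r_4 = 3.8682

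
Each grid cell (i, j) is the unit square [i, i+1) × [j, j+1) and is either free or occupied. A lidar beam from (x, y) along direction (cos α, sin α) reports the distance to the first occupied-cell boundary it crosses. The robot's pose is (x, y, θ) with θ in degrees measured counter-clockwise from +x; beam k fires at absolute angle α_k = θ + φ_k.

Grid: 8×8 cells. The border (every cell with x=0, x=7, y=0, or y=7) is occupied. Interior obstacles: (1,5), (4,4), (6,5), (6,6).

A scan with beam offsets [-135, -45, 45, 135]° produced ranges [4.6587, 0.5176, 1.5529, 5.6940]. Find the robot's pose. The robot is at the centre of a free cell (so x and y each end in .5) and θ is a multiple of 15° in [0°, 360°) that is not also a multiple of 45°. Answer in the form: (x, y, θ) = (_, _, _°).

Enumerate (i+0.5, j+0.5, θ) over the 32 free cells and 16 admissible headings. For each, cast all 4 beams and compare to the given ranges.
  (2.5, 5.5, 240°): beam 1 = 1.5529 ≠ 4.6587 ✗
  (5.5, 4.5, 195°): beam 1 = 1.0000 ≠ 4.6587 ✗
  (1.5, 6.5, 165°): beam 1 = 1.0000 ≠ 4.6587 ✗
  (6.5, 3.5, 330°): beam 1 = 5.6940 ≠ 4.6587 ✗
  …
  (1.5, 2.5, 210°): r_1=4.6587, r_2=0.5176, r_3=1.5529, r_4=5.6940 — all match ✓
Unique over the lattice → pose = (1.5, 2.5, 210°).

(x, y, θ) = (1.5, 2.5, 210°)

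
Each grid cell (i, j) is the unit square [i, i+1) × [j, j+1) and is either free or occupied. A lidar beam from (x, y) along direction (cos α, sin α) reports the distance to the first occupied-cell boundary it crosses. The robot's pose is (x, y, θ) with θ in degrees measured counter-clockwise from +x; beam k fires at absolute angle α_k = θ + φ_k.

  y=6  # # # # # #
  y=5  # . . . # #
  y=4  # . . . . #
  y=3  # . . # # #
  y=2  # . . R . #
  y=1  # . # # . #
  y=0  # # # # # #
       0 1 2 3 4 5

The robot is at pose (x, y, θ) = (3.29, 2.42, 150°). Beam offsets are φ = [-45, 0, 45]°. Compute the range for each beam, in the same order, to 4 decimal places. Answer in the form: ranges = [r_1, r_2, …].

ranges = [0.6005, 2.6443, 2.3708]

beam 1: φ=-45°, α=105°
  cosα=-0.2588 sinα=0.9659 | (3,2) | tMaxX 1.1205 tMaxY 0.6005 | tΔX 3.8637 tΔY 1.0353
    t=0.6005 [y] (3,3) — stop
  → r_1 = 0.6005
beam 2: φ=0°, α=150°
  cosα=-0.8660 sinα=0.5000 | (3,2) | tMaxX 0.3349 tMaxY 1.1600 | tΔX 1.1547 tΔY 2.0000
    t=0.3349 [x] (2,2)
    t=1.1600 [y] (2,3)
    t=1.4896 [x] (1,3)
    t=2.6443 [x] (0,3) — stop
  → r_2 = 2.6443
beam 3: φ=45°, α=195°
  cosα=-0.9659 sinα=-0.2588 | (3,2) | tMaxX 0.3002 tMaxY 1.6228 | tΔX 1.0353 tΔY 3.8637
    t=0.3002 [x] (2,2)
    t=1.3355 [x] (1,2)
    t=1.6228 [y] (1,1)
    t=2.3708 [x] (0,1) — stop
  → r_3 = 2.3708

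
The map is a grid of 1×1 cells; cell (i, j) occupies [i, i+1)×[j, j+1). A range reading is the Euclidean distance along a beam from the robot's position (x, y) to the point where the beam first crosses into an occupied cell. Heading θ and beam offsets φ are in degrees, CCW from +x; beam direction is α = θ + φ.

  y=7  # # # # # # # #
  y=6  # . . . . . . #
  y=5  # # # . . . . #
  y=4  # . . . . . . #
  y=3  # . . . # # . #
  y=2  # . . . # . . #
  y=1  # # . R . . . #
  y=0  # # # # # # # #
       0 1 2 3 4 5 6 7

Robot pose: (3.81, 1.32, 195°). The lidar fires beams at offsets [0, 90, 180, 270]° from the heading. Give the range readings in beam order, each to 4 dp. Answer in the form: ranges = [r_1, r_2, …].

ranges = [1.2364, 0.3313, 3.3025, 3.8098]

beam 1: φ=0°, α=195°
  d=(-0.9659,-0.2588)  start (3,1)  tX=0.8386 tY=1.2364  stride 1/|dx|=1.0353 1/|dy|=3.8637
    cross x-line → (2,1), t=0.8386
    cross y-line → (2,0), t=1.2364 (wall)
  → r_1 = 1.2364
beam 2: φ=90°, α=285°
  d=(0.2588,-0.9659)  start (3,1)  tX=0.7341 tY=0.3313  stride 1/|dx|=3.8637 1/|dy|=1.0353
    cross y-line → (3,0), t=0.3313 (wall)
  → r_2 = 0.3313
beam 3: φ=180°, α=15°
  d=(0.9659,0.2588)  start (3,1)  tX=0.1967 tY=2.6273  stride 1/|dx|=1.0353 1/|dy|=3.8637
    cross x-line → (4,1), t=0.1967
    cross x-line → (5,1), t=1.2320
    cross x-line → (6,1), t=2.2673
    cross y-line → (6,2), t=2.6273
    cross x-line → (7,2), t=3.3025 (wall)
  → r_3 = 3.3025
beam 4: φ=270°, α=105°
  d=(-0.2588,0.9659)  start (3,1)  tX=3.1296 tY=0.7040  stride 1/|dx|=3.8637 1/|dy|=1.0353
    cross y-line → (3,2), t=0.7040
    cross y-line → (3,3), t=1.7393
    cross y-line → (3,4), t=2.7745
    cross x-line → (2,4), t=3.1296
    cross y-line → (2,5), t=3.8098 (wall)
  → r_4 = 3.8098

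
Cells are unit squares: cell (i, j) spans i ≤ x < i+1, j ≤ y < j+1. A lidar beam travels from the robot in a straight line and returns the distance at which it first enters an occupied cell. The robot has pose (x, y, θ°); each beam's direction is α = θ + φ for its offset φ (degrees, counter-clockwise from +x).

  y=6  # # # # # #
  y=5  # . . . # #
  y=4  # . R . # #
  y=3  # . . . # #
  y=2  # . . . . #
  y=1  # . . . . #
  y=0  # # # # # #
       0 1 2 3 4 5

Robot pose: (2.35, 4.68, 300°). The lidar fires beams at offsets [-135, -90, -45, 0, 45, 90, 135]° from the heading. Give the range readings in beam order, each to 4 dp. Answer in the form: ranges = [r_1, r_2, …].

ranges = [1.3976, 1.5588, 3.8098, 4.2493, 1.7082, 1.9053, 1.3666]

beam 1: φ=-135°, α=165°
  cosα=-0.9659 sinα=0.2588 | (2,4) | tMaxX 0.3623 tMaxY 1.2364 | tΔX 1.0353 tΔY 3.8637
    t=0.3623 [x] (1,4)
    t=1.2364 [y] (1,5)
    t=1.3976 [x] (0,5) — stop
  → r_1 = 1.3976
beam 2: φ=-90°, α=210°
  cosα=-0.8660 sinα=-0.5000 | (2,4) | tMaxX 0.4041 tMaxY 1.3600 | tΔX 1.1547 tΔY 2.0000
    t=0.4041 [x] (1,4)
    t=1.3600 [y] (1,3)
    t=1.5588 [x] (0,3) — stop
  → r_2 = 1.5588
beam 3: φ=-45°, α=255°
  cosα=-0.2588 sinα=-0.9659 | (2,4) | tMaxX 1.3523 tMaxY 0.7040 | tΔX 3.8637 tΔY 1.0353
    t=0.7040 [y] (2,3)
    t=1.3523 [x] (1,3)
    t=1.7393 [y] (1,2)
    t=2.7745 [y] (1,1)
    t=3.8098 [y] (1,0) — stop
  → r_3 = 3.8098
beam 4: φ=0°, α=300°
  cosα=0.5000 sinα=-0.8660 | (2,4) | tMaxX 1.3000 tMaxY 0.7852 | tΔX 2.0000 tΔY 1.1547
    t=0.7852 [y] (2,3)
    t=1.3000 [x] (3,3)
    t=1.9399 [y] (3,2)
    t=3.0946 [y] (3,1)
    t=3.3000 [x] (4,1)
    t=4.2493 [y] (4,0) — stop
  → r_4 = 4.2493
beam 5: φ=45°, α=345°
  cosα=0.9659 sinα=-0.2588 | (2,4) | tMaxX 0.6729 tMaxY 2.6273 | tΔX 1.0353 tΔY 3.8637
    t=0.6729 [x] (3,4)
    t=1.7082 [x] (4,4) — stop
  → r_5 = 1.7082
beam 6: φ=90°, α=30°
  cosα=0.8660 sinα=0.5000 | (2,4) | tMaxX 0.7506 tMaxY 0.6400 | tΔX 1.1547 tΔY 2.0000
    t=0.6400 [y] (2,5)
    t=0.7506 [x] (3,5)
    t=1.9053 [x] (4,5) — stop
  → r_6 = 1.9053
beam 7: φ=135°, α=75°
  cosα=0.2588 sinα=0.9659 | (2,4) | tMaxX 2.5114 tMaxY 0.3313 | tΔX 3.8637 tΔY 1.0353
    t=0.3313 [y] (2,5)
    t=1.3666 [y] (2,6) — stop
  → r_7 = 1.3666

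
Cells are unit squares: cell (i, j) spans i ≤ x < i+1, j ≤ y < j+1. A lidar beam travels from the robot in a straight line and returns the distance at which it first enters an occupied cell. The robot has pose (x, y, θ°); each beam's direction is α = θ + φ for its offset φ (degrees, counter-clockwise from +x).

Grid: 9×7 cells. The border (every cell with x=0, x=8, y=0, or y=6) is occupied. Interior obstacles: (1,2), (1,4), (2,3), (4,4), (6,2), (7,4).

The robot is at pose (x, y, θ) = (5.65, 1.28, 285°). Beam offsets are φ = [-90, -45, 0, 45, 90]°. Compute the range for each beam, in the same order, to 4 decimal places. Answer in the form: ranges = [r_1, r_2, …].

ranges = [1.0818, 0.3233, 0.2899, 0.5600, 2.4329]

beam 1: φ=-90°, α=195°
  dir = (cos 195°, sin 195°) = (-0.9659, -0.2588); from cell (5,1)
  next x-line at t=0.6729, next y-line at t=1.0818; Δt_x=1.0353, Δt_y=3.8637
    x: enter (4,1) at t=0.6729
    y: enter (4,0) at t=1.0818 ← occupied
  → r_1 = 1.0818
beam 2: φ=-45°, α=240°
  dir = (cos 240°, sin 240°) = (-0.5000, -0.8660); from cell (5,1)
  next x-line at t=1.3000, next y-line at t=0.3233; Δt_x=2.0000, Δt_y=1.1547
    y: enter (5,0) at t=0.3233 ← occupied
  → r_2 = 0.3233
beam 3: φ=0°, α=285°
  dir = (cos 285°, sin 285°) = (0.2588, -0.9659); from cell (5,1)
  next x-line at t=1.3523, next y-line at t=0.2899; Δt_x=3.8637, Δt_y=1.0353
    y: enter (5,0) at t=0.2899 ← occupied
  → r_3 = 0.2899
beam 4: φ=45°, α=330°
  dir = (cos 330°, sin 330°) = (0.8660, -0.5000); from cell (5,1)
  next x-line at t=0.4041, next y-line at t=0.5600; Δt_x=1.1547, Δt_y=2.0000
    x: enter (6,1) at t=0.4041
    y: enter (6,0) at t=0.5600 ← occupied
  → r_4 = 0.5600
beam 5: φ=90°, α=15°
  dir = (cos 15°, sin 15°) = (0.9659, 0.2588); from cell (5,1)
  next x-line at t=0.3623, next y-line at t=2.7819; Δt_x=1.0353, Δt_y=3.8637
    x: enter (6,1) at t=0.3623
    x: enter (7,1) at t=1.3976
    x: enter (8,1) at t=2.4329 ← occupied
  → r_5 = 2.4329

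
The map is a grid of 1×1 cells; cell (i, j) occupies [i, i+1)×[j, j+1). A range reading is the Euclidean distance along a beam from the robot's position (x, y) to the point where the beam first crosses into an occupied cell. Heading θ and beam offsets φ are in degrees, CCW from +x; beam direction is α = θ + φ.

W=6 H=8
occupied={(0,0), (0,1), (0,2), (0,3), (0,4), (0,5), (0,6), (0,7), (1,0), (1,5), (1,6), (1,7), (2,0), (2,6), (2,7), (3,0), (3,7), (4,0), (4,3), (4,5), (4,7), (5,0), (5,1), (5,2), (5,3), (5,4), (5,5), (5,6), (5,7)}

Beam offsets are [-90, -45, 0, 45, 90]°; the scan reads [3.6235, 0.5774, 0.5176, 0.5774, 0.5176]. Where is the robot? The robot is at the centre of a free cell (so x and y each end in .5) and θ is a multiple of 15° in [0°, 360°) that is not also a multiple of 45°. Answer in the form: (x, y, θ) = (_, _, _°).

(x, y, θ) = (4.5, 4.5, 285°)

Candidates: 19 free-cell centres × 16 headings = 304 poses. Raycast each; keep the one whose scan matches to 4 dp.
  (3.5, 5.5, 255°): beam 1 = 1.5529 ≠ 3.6235 ✗
  (3.5, 5.5, 300°): beam 1 = 2.8868 ≠ 3.6235 ✗
  (4.5, 4.5, 105°): beam 1 = 0.5176 ≠ 3.6235 ✗
  …
  (4.5, 4.5, 285°): r_1=3.6235, r_2=0.5774, r_3=0.5176, r_4=0.5774, r_5=0.5176 — all match ✓
Only this pose fits every beam.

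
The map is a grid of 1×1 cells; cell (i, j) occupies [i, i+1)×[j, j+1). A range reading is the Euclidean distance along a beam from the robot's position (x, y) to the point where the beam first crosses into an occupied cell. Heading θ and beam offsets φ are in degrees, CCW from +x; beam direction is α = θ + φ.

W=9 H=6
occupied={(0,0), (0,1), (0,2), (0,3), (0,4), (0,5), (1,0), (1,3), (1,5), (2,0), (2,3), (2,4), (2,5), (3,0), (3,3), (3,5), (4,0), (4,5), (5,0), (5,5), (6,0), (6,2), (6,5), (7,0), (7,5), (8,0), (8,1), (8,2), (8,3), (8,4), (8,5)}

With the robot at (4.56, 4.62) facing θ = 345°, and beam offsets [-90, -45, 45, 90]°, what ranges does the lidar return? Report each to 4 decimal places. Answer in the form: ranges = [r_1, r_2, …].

ranges = [3.7477, 2.8800, 0.7600, 0.3934]

beam 1: φ=-90°, α=255°
  direction (-0.2588, -0.9659); cell (4,4); t to first gridline: x 2.1637, y 0.6419 (then +3.8637 / +1.0353)
    (4,3) via y @ 0.6419
    (4,2) via y @ 1.6771
    (3,2) via x @ 2.1637
    (3,1) via y @ 2.7124
    (3,0) via y @ 3.7477  # hit
  → r_1 = 3.7477
beam 2: φ=-45°, α=300°
  direction (0.5000, -0.8660); cell (4,4); t to first gridline: x 0.8800, y 0.7159 (then +2.0000 / +1.1547)
    (4,3) via y @ 0.7159
    (5,3) via x @ 0.8800
    (5,2) via y @ 1.8706
    (6,2) via x @ 2.8800  # hit
  → r_2 = 2.8800
beam 3: φ=45°, α=30°
  direction (0.8660, 0.5000); cell (4,4); t to first gridline: x 0.5081, y 0.7600 (then +1.1547 / +2.0000)
    (5,4) via x @ 0.5081
    (5,5) via y @ 0.7600  # hit
  → r_3 = 0.7600
beam 4: φ=90°, α=75°
  direction (0.2588, 0.9659); cell (4,4); t to first gridline: x 1.7000, y 0.3934 (then +3.8637 / +1.0353)
    (4,5) via y @ 0.3934  # hit
  → r_4 = 0.3934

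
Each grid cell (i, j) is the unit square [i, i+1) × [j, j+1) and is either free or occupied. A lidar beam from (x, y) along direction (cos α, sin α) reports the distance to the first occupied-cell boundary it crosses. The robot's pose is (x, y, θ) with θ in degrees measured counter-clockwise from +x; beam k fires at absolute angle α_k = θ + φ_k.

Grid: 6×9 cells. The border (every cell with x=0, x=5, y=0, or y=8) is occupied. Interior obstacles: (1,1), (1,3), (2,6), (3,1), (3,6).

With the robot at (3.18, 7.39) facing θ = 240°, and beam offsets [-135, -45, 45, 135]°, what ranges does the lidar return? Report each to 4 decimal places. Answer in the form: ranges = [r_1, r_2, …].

beam 1: φ=-135°, α=105°
  direction (-0.2588, 0.9659); cell (3,7); t to first gridline: x 0.6955, y 0.6315 (then +3.8637 / +1.0353)
    (3,8) via y @ 0.6315  # hit
  → r_1 = 0.6315
beam 2: φ=-45°, α=195°
  direction (-0.9659, -0.2588); cell (3,7); t to first gridline: x 0.1863, y 1.5068 (then +1.0353 / +3.8637)
    (2,7) via x @ 0.1863
    (1,7) via x @ 1.2216
    (1,6) via y @ 1.5068
    (0,6) via x @ 2.2569  # hit
  → r_2 = 2.2569
beam 3: φ=45°, α=285°
  direction (0.2588, -0.9659); cell (3,7); t to first gridline: x 3.1682, y 0.4038 (then +3.8637 / +1.0353)
    (3,6) via y @ 0.4038  # hit
  → r_3 = 0.4038
beam 4: φ=135°, α=15°
  direction (0.9659, 0.2588); cell (3,7); t to first gridline: x 0.8489, y 2.3569 (then +1.0353 / +3.8637)
    (4,7) via x @ 0.8489
    (5,7) via x @ 1.8842  # hit
  → r_4 = 1.8842

ranges = [0.6315, 2.2569, 0.4038, 1.8842]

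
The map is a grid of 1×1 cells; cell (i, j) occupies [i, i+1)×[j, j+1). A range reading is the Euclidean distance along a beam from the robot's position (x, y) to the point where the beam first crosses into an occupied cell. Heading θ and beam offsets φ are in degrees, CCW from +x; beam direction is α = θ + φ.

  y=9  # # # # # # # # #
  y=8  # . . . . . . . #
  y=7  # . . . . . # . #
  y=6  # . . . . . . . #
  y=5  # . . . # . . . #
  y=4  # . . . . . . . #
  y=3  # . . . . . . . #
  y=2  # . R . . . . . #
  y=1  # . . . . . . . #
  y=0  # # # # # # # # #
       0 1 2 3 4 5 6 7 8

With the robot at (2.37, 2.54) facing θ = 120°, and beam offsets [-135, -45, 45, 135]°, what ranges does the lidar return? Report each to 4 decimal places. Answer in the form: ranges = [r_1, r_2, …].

beam 1: φ=-135°, α=345°
  cosα=0.9659 sinα=-0.2588 | (2,2) | tMaxX 0.6522 tMaxY 2.0864 | tΔX 1.0353 tΔY 3.8637
    t=0.6522 [x] (3,2)
    t=1.6875 [x] (4,2)
    t=2.0864 [y] (4,1)
    t=2.7228 [x] (5,1)
    t=3.7581 [x] (6,1)
    t=4.7933 [x] (7,1)
    t=5.8286 [x] (8,1) — stop
  → r_1 = 5.8286
beam 2: φ=-45°, α=75°
  cosα=0.2588 sinα=0.9659 | (2,2) | tMaxX 2.4341 tMaxY 0.4762 | tΔX 3.8637 tΔY 1.0353
    t=0.4762 [y] (2,3)
    t=1.5115 [y] (2,4)
    t=2.4341 [x] (3,4)
    t=2.5468 [y] (3,5)
    t=3.5821 [y] (3,6)
    t=4.6173 [y] (3,7)
    t=5.6526 [y] (3,8)
    t=6.2978 [x] (4,8)
    t=6.6879 [y] (4,9) — stop
  → r_2 = 6.6879
beam 3: φ=45°, α=165°
  cosα=-0.9659 sinα=0.2588 | (2,2) | tMaxX 0.3831 tMaxY 1.7773 | tΔX 1.0353 tΔY 3.8637
    t=0.3831 [x] (1,2)
    t=1.4183 [x] (0,2) — stop
  → r_3 = 1.4183
beam 4: φ=135°, α=255°
  cosα=-0.2588 sinα=-0.9659 | (2,2) | tMaxX 1.4296 tMaxY 0.5590 | tΔX 3.8637 tΔY 1.0353
    t=0.5590 [y] (2,1)
    t=1.4296 [x] (1,1)
    t=1.5943 [y] (1,0) — stop
  → r_4 = 1.5943

ranges = [5.8286, 6.6879, 1.4183, 1.5943]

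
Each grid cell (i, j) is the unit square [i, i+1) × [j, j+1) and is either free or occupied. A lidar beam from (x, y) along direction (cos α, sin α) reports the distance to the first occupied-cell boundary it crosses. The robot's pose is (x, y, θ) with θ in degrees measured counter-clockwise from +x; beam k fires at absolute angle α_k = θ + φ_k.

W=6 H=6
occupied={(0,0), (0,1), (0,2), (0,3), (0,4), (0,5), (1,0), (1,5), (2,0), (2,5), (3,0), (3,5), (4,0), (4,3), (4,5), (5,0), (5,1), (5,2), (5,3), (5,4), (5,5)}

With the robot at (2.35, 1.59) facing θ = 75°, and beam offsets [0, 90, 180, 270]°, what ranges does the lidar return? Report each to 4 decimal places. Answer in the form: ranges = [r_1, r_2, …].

ranges = [3.5303, 1.3976, 0.6108, 2.2796]

beam 1: φ=0°, α=75°
  dir = (cos 75°, sin 75°) = (0.2588, 0.9659); from cell (2,1)
  next x-line at t=2.5114, next y-line at t=0.4245; Δt_x=3.8637, Δt_y=1.0353
    y: enter (2,2) at t=0.4245
    y: enter (2,3) at t=1.4597
    y: enter (2,4) at t=2.4950
    x: enter (3,4) at t=2.5114
    y: enter (3,5) at t=3.5303 ← occupied
  → r_1 = 3.5303
beam 2: φ=90°, α=165°
  dir = (cos 165°, sin 165°) = (-0.9659, 0.2588); from cell (2,1)
  next x-line at t=0.3623, next y-line at t=1.5841; Δt_x=1.0353, Δt_y=3.8637
    x: enter (1,1) at t=0.3623
    x: enter (0,1) at t=1.3976 ← occupied
  → r_2 = 1.3976
beam 3: φ=180°, α=255°
  dir = (cos 255°, sin 255°) = (-0.2588, -0.9659); from cell (2,1)
  next x-line at t=1.3523, next y-line at t=0.6108; Δt_x=3.8637, Δt_y=1.0353
    y: enter (2,0) at t=0.6108 ← occupied
  → r_3 = 0.6108
beam 4: φ=270°, α=345°
  dir = (cos 345°, sin 345°) = (0.9659, -0.2588); from cell (2,1)
  next x-line at t=0.6729, next y-line at t=2.2796; Δt_x=1.0353, Δt_y=3.8637
    x: enter (3,1) at t=0.6729
    x: enter (4,1) at t=1.7082
    y: enter (4,0) at t=2.2796 ← occupied
  → r_4 = 2.2796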